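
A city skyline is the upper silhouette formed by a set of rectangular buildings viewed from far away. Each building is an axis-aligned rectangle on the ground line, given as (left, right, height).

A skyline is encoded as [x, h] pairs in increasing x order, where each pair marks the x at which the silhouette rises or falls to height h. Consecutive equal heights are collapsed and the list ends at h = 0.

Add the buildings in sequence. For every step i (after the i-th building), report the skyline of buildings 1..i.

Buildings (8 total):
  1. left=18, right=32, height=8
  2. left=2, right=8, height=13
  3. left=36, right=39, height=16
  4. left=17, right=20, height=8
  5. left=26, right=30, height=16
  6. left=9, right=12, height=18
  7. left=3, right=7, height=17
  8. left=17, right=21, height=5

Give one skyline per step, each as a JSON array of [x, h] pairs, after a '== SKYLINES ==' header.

== SKYLINES ==
[[18,8],[32,0]]
[[2,13],[8,0],[18,8],[32,0]]
[[2,13],[8,0],[18,8],[32,0],[36,16],[39,0]]
[[2,13],[8,0],[17,8],[32,0],[36,16],[39,0]]
[[2,13],[8,0],[17,8],[26,16],[30,8],[32,0],[36,16],[39,0]]
[[2,13],[8,0],[9,18],[12,0],[17,8],[26,16],[30,8],[32,0],[36,16],[39,0]]
[[2,13],[3,17],[7,13],[8,0],[9,18],[12,0],[17,8],[26,16],[30,8],[32,0],[36,16],[39,0]]
[[2,13],[3,17],[7,13],[8,0],[9,18],[12,0],[17,8],[26,16],[30,8],[32,0],[36,16],[39,0]]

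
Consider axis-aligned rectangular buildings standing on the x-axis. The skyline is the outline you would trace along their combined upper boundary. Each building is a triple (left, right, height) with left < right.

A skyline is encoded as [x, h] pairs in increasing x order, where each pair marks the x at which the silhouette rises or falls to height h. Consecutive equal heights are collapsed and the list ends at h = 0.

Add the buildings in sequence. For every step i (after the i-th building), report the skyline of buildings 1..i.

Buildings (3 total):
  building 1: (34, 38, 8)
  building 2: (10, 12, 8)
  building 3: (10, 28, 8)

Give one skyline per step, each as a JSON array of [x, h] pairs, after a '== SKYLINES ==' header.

== SKYLINES ==
[[34,8],[38,0]]
[[10,8],[12,0],[34,8],[38,0]]
[[10,8],[28,0],[34,8],[38,0]]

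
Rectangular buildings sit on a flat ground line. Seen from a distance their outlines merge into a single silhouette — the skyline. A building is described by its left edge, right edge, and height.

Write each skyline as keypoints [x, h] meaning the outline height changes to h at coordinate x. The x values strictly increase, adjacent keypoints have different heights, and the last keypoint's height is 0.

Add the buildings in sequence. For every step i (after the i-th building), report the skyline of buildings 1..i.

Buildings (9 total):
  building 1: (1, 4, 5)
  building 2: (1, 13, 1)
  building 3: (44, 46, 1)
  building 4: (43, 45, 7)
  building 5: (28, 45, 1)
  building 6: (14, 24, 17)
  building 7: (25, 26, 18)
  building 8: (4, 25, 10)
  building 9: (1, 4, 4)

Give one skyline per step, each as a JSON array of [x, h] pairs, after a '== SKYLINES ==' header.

== SKYLINES ==
[[1,5],[4,0]]
[[1,5],[4,1],[13,0]]
[[1,5],[4,1],[13,0],[44,1],[46,0]]
[[1,5],[4,1],[13,0],[43,7],[45,1],[46,0]]
[[1,5],[4,1],[13,0],[28,1],[43,7],[45,1],[46,0]]
[[1,5],[4,1],[13,0],[14,17],[24,0],[28,1],[43,7],[45,1],[46,0]]
[[1,5],[4,1],[13,0],[14,17],[24,0],[25,18],[26,0],[28,1],[43,7],[45,1],[46,0]]
[[1,5],[4,10],[14,17],[24,10],[25,18],[26,0],[28,1],[43,7],[45,1],[46,0]]
[[1,5],[4,10],[14,17],[24,10],[25,18],[26,0],[28,1],[43,7],[45,1],[46,0]]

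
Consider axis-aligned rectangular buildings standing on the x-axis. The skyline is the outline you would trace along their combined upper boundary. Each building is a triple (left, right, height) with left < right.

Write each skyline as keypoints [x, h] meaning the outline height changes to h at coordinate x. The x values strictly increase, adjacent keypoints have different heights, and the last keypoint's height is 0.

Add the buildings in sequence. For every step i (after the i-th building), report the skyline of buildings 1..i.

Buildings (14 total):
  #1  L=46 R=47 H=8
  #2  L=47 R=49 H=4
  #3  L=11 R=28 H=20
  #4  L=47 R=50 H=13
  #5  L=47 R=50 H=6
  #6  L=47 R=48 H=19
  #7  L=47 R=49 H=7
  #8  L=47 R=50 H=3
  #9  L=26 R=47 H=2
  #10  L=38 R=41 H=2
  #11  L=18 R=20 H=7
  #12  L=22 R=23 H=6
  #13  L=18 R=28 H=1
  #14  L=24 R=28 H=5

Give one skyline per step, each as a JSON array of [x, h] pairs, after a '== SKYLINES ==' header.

== SKYLINES ==
[[46,8],[47,0]]
[[46,8],[47,4],[49,0]]
[[11,20],[28,0],[46,8],[47,4],[49,0]]
[[11,20],[28,0],[46,8],[47,13],[50,0]]
[[11,20],[28,0],[46,8],[47,13],[50,0]]
[[11,20],[28,0],[46,8],[47,19],[48,13],[50,0]]
[[11,20],[28,0],[46,8],[47,19],[48,13],[50,0]]
[[11,20],[28,0],[46,8],[47,19],[48,13],[50,0]]
[[11,20],[28,2],[46,8],[47,19],[48,13],[50,0]]
[[11,20],[28,2],[46,8],[47,19],[48,13],[50,0]]
[[11,20],[28,2],[46,8],[47,19],[48,13],[50,0]]
[[11,20],[28,2],[46,8],[47,19],[48,13],[50,0]]
[[11,20],[28,2],[46,8],[47,19],[48,13],[50,0]]
[[11,20],[28,2],[46,8],[47,19],[48,13],[50,0]]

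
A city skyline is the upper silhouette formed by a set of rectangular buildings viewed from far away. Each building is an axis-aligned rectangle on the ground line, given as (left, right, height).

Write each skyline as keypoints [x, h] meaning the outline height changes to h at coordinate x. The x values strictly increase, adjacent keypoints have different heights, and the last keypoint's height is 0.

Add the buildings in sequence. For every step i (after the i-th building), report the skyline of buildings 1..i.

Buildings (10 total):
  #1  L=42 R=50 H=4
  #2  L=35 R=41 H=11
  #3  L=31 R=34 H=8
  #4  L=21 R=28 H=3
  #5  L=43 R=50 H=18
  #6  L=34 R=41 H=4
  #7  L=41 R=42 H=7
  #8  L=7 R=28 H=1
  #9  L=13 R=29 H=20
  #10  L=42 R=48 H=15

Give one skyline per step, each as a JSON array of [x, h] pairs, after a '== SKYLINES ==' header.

== SKYLINES ==
[[42,4],[50,0]]
[[35,11],[41,0],[42,4],[50,0]]
[[31,8],[34,0],[35,11],[41,0],[42,4],[50,0]]
[[21,3],[28,0],[31,8],[34,0],[35,11],[41,0],[42,4],[50,0]]
[[21,3],[28,0],[31,8],[34,0],[35,11],[41,0],[42,4],[43,18],[50,0]]
[[21,3],[28,0],[31,8],[34,4],[35,11],[41,0],[42,4],[43,18],[50,0]]
[[21,3],[28,0],[31,8],[34,4],[35,11],[41,7],[42,4],[43,18],[50,0]]
[[7,1],[21,3],[28,0],[31,8],[34,4],[35,11],[41,7],[42,4],[43,18],[50,0]]
[[7,1],[13,20],[29,0],[31,8],[34,4],[35,11],[41,7],[42,4],[43,18],[50,0]]
[[7,1],[13,20],[29,0],[31,8],[34,4],[35,11],[41,7],[42,15],[43,18],[50,0]]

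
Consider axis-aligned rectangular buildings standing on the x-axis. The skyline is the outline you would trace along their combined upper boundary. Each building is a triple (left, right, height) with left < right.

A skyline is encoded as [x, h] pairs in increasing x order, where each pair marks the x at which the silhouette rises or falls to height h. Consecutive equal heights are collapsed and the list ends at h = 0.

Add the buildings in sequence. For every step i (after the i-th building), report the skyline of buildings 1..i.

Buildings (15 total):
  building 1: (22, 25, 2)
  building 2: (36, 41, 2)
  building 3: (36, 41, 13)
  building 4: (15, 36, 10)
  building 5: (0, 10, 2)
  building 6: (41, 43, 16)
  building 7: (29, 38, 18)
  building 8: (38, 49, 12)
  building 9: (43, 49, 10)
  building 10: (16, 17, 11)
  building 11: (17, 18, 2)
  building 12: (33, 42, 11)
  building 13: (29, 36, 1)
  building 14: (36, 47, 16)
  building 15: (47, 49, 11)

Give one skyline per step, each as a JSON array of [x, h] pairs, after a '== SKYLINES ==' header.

== SKYLINES ==
[[22,2],[25,0]]
[[22,2],[25,0],[36,2],[41,0]]
[[22,2],[25,0],[36,13],[41,0]]
[[15,10],[36,13],[41,0]]
[[0,2],[10,0],[15,10],[36,13],[41,0]]
[[0,2],[10,0],[15,10],[36,13],[41,16],[43,0]]
[[0,2],[10,0],[15,10],[29,18],[38,13],[41,16],[43,0]]
[[0,2],[10,0],[15,10],[29,18],[38,13],[41,16],[43,12],[49,0]]
[[0,2],[10,0],[15,10],[29,18],[38,13],[41,16],[43,12],[49,0]]
[[0,2],[10,0],[15,10],[16,11],[17,10],[29,18],[38,13],[41,16],[43,12],[49,0]]
[[0,2],[10,0],[15,10],[16,11],[17,10],[29,18],[38,13],[41,16],[43,12],[49,0]]
[[0,2],[10,0],[15,10],[16,11],[17,10],[29,18],[38,13],[41,16],[43,12],[49,0]]
[[0,2],[10,0],[15,10],[16,11],[17,10],[29,18],[38,13],[41,16],[43,12],[49,0]]
[[0,2],[10,0],[15,10],[16,11],[17,10],[29,18],[38,16],[47,12],[49,0]]
[[0,2],[10,0],[15,10],[16,11],[17,10],[29,18],[38,16],[47,12],[49,0]]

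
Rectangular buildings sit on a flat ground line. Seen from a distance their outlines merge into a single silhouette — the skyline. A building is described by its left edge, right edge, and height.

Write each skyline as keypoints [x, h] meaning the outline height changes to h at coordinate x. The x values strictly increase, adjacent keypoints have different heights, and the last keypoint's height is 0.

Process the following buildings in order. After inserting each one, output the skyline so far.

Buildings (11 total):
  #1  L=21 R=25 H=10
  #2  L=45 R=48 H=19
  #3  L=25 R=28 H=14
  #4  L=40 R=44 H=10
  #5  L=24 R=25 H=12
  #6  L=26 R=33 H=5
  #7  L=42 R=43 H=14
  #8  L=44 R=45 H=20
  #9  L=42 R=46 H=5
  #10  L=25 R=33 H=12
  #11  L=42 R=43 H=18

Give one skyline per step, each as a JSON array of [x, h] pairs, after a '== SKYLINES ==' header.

== SKYLINES ==
[[21,10],[25,0]]
[[21,10],[25,0],[45,19],[48,0]]
[[21,10],[25,14],[28,0],[45,19],[48,0]]
[[21,10],[25,14],[28,0],[40,10],[44,0],[45,19],[48,0]]
[[21,10],[24,12],[25,14],[28,0],[40,10],[44,0],[45,19],[48,0]]
[[21,10],[24,12],[25,14],[28,5],[33,0],[40,10],[44,0],[45,19],[48,0]]
[[21,10],[24,12],[25,14],[28,5],[33,0],[40,10],[42,14],[43,10],[44,0],[45,19],[48,0]]
[[21,10],[24,12],[25,14],[28,5],[33,0],[40,10],[42,14],[43,10],[44,20],[45,19],[48,0]]
[[21,10],[24,12],[25,14],[28,5],[33,0],[40,10],[42,14],[43,10],[44,20],[45,19],[48,0]]
[[21,10],[24,12],[25,14],[28,12],[33,0],[40,10],[42,14],[43,10],[44,20],[45,19],[48,0]]
[[21,10],[24,12],[25,14],[28,12],[33,0],[40,10],[42,18],[43,10],[44,20],[45,19],[48,0]]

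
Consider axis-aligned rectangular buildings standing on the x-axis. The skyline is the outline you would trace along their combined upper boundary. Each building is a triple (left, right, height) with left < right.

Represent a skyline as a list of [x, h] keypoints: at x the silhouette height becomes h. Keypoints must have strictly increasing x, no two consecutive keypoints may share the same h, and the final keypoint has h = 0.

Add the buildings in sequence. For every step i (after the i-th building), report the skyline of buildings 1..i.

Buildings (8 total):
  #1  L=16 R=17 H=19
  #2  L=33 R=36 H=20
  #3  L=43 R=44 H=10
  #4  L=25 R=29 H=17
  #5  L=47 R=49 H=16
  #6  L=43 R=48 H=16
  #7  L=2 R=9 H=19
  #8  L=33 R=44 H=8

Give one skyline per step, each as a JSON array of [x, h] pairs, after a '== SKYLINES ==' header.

== SKYLINES ==
[[16,19],[17,0]]
[[16,19],[17,0],[33,20],[36,0]]
[[16,19],[17,0],[33,20],[36,0],[43,10],[44,0]]
[[16,19],[17,0],[25,17],[29,0],[33,20],[36,0],[43,10],[44,0]]
[[16,19],[17,0],[25,17],[29,0],[33,20],[36,0],[43,10],[44,0],[47,16],[49,0]]
[[16,19],[17,0],[25,17],[29,0],[33,20],[36,0],[43,16],[49,0]]
[[2,19],[9,0],[16,19],[17,0],[25,17],[29,0],[33,20],[36,0],[43,16],[49,0]]
[[2,19],[9,0],[16,19],[17,0],[25,17],[29,0],[33,20],[36,8],[43,16],[49,0]]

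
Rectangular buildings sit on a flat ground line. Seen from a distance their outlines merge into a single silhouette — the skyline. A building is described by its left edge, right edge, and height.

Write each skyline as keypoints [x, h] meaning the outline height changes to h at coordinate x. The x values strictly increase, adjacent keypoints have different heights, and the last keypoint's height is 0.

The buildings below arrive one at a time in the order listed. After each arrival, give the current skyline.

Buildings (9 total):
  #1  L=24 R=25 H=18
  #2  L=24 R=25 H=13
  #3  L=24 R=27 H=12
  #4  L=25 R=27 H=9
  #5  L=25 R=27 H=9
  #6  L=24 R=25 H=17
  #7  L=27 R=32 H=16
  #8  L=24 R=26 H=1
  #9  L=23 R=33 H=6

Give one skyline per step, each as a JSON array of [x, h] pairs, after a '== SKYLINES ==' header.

== SKYLINES ==
[[24,18],[25,0]]
[[24,18],[25,0]]
[[24,18],[25,12],[27,0]]
[[24,18],[25,12],[27,0]]
[[24,18],[25,12],[27,0]]
[[24,18],[25,12],[27,0]]
[[24,18],[25,12],[27,16],[32,0]]
[[24,18],[25,12],[27,16],[32,0]]
[[23,6],[24,18],[25,12],[27,16],[32,6],[33,0]]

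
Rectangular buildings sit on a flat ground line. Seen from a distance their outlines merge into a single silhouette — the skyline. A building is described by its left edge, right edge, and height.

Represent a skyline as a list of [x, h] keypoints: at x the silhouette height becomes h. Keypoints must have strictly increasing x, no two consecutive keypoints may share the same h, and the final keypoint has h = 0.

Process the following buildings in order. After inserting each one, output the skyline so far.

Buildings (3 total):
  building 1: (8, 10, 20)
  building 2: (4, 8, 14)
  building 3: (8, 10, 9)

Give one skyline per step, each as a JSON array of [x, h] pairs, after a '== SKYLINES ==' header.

== SKYLINES ==
[[8,20],[10,0]]
[[4,14],[8,20],[10,0]]
[[4,14],[8,20],[10,0]]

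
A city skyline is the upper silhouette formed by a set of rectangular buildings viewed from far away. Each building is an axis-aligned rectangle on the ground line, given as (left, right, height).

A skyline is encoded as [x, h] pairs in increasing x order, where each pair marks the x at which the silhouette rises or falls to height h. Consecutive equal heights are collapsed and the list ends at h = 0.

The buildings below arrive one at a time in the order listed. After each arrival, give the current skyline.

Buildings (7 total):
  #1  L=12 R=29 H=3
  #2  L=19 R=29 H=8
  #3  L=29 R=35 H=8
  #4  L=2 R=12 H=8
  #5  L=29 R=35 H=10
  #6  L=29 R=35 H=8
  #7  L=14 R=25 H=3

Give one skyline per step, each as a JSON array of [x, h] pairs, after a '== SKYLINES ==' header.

== SKYLINES ==
[[12,3],[29,0]]
[[12,3],[19,8],[29,0]]
[[12,3],[19,8],[35,0]]
[[2,8],[12,3],[19,8],[35,0]]
[[2,8],[12,3],[19,8],[29,10],[35,0]]
[[2,8],[12,3],[19,8],[29,10],[35,0]]
[[2,8],[12,3],[19,8],[29,10],[35,0]]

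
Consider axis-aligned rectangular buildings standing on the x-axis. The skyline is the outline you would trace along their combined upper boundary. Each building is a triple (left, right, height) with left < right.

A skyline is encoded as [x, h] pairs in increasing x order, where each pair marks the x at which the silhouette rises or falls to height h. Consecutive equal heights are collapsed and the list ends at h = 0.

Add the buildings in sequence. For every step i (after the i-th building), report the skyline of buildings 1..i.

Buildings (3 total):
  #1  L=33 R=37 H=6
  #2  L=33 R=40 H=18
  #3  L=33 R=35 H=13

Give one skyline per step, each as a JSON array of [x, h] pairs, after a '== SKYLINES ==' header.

== SKYLINES ==
[[33,6],[37,0]]
[[33,18],[40,0]]
[[33,18],[40,0]]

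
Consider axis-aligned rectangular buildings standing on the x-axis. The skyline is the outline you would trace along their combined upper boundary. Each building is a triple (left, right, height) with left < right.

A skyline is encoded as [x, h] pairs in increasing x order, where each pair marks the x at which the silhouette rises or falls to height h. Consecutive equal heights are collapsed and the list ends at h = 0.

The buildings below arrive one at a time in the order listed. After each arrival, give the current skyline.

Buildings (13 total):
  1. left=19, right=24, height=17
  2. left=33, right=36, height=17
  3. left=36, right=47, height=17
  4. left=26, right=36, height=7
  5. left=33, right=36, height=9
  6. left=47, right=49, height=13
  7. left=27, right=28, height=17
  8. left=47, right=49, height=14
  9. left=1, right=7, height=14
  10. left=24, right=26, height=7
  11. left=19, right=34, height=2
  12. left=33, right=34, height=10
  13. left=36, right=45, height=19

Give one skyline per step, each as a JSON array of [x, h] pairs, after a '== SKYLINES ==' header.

== SKYLINES ==
[[19,17],[24,0]]
[[19,17],[24,0],[33,17],[36,0]]
[[19,17],[24,0],[33,17],[47,0]]
[[19,17],[24,0],[26,7],[33,17],[47,0]]
[[19,17],[24,0],[26,7],[33,17],[47,0]]
[[19,17],[24,0],[26,7],[33,17],[47,13],[49,0]]
[[19,17],[24,0],[26,7],[27,17],[28,7],[33,17],[47,13],[49,0]]
[[19,17],[24,0],[26,7],[27,17],[28,7],[33,17],[47,14],[49,0]]
[[1,14],[7,0],[19,17],[24,0],[26,7],[27,17],[28,7],[33,17],[47,14],[49,0]]
[[1,14],[7,0],[19,17],[24,7],[27,17],[28,7],[33,17],[47,14],[49,0]]
[[1,14],[7,0],[19,17],[24,7],[27,17],[28,7],[33,17],[47,14],[49,0]]
[[1,14],[7,0],[19,17],[24,7],[27,17],[28,7],[33,17],[47,14],[49,0]]
[[1,14],[7,0],[19,17],[24,7],[27,17],[28,7],[33,17],[36,19],[45,17],[47,14],[49,0]]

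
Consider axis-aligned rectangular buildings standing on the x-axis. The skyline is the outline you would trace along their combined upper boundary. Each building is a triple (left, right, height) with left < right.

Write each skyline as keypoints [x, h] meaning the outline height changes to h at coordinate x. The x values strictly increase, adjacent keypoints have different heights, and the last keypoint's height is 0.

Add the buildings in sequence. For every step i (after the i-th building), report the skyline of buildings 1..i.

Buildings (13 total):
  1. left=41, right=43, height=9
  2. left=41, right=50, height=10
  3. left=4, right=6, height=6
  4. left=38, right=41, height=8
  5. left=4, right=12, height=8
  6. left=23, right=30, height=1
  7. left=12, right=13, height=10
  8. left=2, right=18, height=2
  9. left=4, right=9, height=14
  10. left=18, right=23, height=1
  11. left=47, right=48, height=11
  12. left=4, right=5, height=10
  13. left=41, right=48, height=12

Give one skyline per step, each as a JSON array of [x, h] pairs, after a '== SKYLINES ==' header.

== SKYLINES ==
[[41,9],[43,0]]
[[41,10],[50,0]]
[[4,6],[6,0],[41,10],[50,0]]
[[4,6],[6,0],[38,8],[41,10],[50,0]]
[[4,8],[12,0],[38,8],[41,10],[50,0]]
[[4,8],[12,0],[23,1],[30,0],[38,8],[41,10],[50,0]]
[[4,8],[12,10],[13,0],[23,1],[30,0],[38,8],[41,10],[50,0]]
[[2,2],[4,8],[12,10],[13,2],[18,0],[23,1],[30,0],[38,8],[41,10],[50,0]]
[[2,2],[4,14],[9,8],[12,10],[13,2],[18,0],[23,1],[30,0],[38,8],[41,10],[50,0]]
[[2,2],[4,14],[9,8],[12,10],[13,2],[18,1],[30,0],[38,8],[41,10],[50,0]]
[[2,2],[4,14],[9,8],[12,10],[13,2],[18,1],[30,0],[38,8],[41,10],[47,11],[48,10],[50,0]]
[[2,2],[4,14],[9,8],[12,10],[13,2],[18,1],[30,0],[38,8],[41,10],[47,11],[48,10],[50,0]]
[[2,2],[4,14],[9,8],[12,10],[13,2],[18,1],[30,0],[38,8],[41,12],[48,10],[50,0]]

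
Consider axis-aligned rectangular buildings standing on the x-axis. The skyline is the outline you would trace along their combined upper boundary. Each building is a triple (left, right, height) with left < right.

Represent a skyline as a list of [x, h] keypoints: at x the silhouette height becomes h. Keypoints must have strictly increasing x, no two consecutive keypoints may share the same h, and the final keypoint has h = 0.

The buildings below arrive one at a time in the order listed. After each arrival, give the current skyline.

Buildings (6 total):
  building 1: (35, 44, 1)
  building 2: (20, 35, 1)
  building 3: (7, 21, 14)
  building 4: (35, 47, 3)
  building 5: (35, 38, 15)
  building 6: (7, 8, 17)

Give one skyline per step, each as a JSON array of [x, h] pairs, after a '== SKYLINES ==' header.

== SKYLINES ==
[[35,1],[44,0]]
[[20,1],[44,0]]
[[7,14],[21,1],[44,0]]
[[7,14],[21,1],[35,3],[47,0]]
[[7,14],[21,1],[35,15],[38,3],[47,0]]
[[7,17],[8,14],[21,1],[35,15],[38,3],[47,0]]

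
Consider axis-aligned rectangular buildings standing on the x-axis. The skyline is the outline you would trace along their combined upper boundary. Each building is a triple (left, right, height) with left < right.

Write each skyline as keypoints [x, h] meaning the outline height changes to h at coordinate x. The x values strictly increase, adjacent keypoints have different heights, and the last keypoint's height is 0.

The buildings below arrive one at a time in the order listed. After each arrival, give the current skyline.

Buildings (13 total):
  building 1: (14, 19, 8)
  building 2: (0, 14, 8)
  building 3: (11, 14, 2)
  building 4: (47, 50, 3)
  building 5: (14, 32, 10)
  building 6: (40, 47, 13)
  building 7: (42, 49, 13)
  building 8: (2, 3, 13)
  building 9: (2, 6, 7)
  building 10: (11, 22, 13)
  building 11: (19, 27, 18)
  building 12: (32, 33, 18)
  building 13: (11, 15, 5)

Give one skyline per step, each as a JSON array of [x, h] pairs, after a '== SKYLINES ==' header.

== SKYLINES ==
[[14,8],[19,0]]
[[0,8],[19,0]]
[[0,8],[19,0]]
[[0,8],[19,0],[47,3],[50,0]]
[[0,8],[14,10],[32,0],[47,3],[50,0]]
[[0,8],[14,10],[32,0],[40,13],[47,3],[50,0]]
[[0,8],[14,10],[32,0],[40,13],[49,3],[50,0]]
[[0,8],[2,13],[3,8],[14,10],[32,0],[40,13],[49,3],[50,0]]
[[0,8],[2,13],[3,8],[14,10],[32,0],[40,13],[49,3],[50,0]]
[[0,8],[2,13],[3,8],[11,13],[22,10],[32,0],[40,13],[49,3],[50,0]]
[[0,8],[2,13],[3,8],[11,13],[19,18],[27,10],[32,0],[40,13],[49,3],[50,0]]
[[0,8],[2,13],[3,8],[11,13],[19,18],[27,10],[32,18],[33,0],[40,13],[49,3],[50,0]]
[[0,8],[2,13],[3,8],[11,13],[19,18],[27,10],[32,18],[33,0],[40,13],[49,3],[50,0]]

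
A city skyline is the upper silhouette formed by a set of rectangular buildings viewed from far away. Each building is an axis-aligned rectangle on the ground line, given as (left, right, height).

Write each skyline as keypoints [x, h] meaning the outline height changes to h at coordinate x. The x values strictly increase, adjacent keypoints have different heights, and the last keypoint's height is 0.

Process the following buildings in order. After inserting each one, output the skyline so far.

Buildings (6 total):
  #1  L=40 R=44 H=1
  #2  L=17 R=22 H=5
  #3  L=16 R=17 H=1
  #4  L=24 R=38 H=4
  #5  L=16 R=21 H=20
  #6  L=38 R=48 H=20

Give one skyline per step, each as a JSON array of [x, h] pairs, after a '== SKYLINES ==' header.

== SKYLINES ==
[[40,1],[44,0]]
[[17,5],[22,0],[40,1],[44,0]]
[[16,1],[17,5],[22,0],[40,1],[44,0]]
[[16,1],[17,5],[22,0],[24,4],[38,0],[40,1],[44,0]]
[[16,20],[21,5],[22,0],[24,4],[38,0],[40,1],[44,0]]
[[16,20],[21,5],[22,0],[24,4],[38,20],[48,0]]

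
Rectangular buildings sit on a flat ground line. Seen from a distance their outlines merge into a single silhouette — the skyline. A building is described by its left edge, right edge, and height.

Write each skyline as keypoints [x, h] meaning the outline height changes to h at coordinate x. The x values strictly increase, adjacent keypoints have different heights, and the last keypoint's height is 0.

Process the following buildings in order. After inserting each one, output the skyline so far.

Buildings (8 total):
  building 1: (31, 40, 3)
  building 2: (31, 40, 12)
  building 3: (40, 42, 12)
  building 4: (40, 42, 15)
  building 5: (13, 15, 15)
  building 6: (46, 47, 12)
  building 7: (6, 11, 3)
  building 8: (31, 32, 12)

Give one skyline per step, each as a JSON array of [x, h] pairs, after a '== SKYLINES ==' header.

== SKYLINES ==
[[31,3],[40,0]]
[[31,12],[40,0]]
[[31,12],[42,0]]
[[31,12],[40,15],[42,0]]
[[13,15],[15,0],[31,12],[40,15],[42,0]]
[[13,15],[15,0],[31,12],[40,15],[42,0],[46,12],[47,0]]
[[6,3],[11,0],[13,15],[15,0],[31,12],[40,15],[42,0],[46,12],[47,0]]
[[6,3],[11,0],[13,15],[15,0],[31,12],[40,15],[42,0],[46,12],[47,0]]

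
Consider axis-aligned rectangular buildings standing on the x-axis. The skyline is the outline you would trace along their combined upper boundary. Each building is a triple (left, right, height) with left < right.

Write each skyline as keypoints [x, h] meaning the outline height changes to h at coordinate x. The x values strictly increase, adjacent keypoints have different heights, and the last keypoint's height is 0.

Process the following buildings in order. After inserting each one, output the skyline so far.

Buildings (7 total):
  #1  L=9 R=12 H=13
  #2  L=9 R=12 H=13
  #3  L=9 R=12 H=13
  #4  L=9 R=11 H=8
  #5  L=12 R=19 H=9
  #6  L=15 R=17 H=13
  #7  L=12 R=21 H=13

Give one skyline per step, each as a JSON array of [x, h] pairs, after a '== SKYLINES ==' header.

== SKYLINES ==
[[9,13],[12,0]]
[[9,13],[12,0]]
[[9,13],[12,0]]
[[9,13],[12,0]]
[[9,13],[12,9],[19,0]]
[[9,13],[12,9],[15,13],[17,9],[19,0]]
[[9,13],[21,0]]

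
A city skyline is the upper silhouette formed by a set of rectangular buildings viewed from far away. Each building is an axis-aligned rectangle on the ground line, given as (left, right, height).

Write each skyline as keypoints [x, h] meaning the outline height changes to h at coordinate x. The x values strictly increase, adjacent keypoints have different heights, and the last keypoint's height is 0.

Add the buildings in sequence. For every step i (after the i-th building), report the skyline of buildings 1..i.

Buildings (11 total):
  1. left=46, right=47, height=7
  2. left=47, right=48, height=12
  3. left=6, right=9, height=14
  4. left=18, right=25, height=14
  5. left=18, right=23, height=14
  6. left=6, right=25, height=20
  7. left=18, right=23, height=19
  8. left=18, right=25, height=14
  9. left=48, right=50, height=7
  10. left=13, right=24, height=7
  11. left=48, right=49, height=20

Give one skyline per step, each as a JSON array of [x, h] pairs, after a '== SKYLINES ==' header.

== SKYLINES ==
[[46,7],[47,0]]
[[46,7],[47,12],[48,0]]
[[6,14],[9,0],[46,7],[47,12],[48,0]]
[[6,14],[9,0],[18,14],[25,0],[46,7],[47,12],[48,0]]
[[6,14],[9,0],[18,14],[25,0],[46,7],[47,12],[48,0]]
[[6,20],[25,0],[46,7],[47,12],[48,0]]
[[6,20],[25,0],[46,7],[47,12],[48,0]]
[[6,20],[25,0],[46,7],[47,12],[48,0]]
[[6,20],[25,0],[46,7],[47,12],[48,7],[50,0]]
[[6,20],[25,0],[46,7],[47,12],[48,7],[50,0]]
[[6,20],[25,0],[46,7],[47,12],[48,20],[49,7],[50,0]]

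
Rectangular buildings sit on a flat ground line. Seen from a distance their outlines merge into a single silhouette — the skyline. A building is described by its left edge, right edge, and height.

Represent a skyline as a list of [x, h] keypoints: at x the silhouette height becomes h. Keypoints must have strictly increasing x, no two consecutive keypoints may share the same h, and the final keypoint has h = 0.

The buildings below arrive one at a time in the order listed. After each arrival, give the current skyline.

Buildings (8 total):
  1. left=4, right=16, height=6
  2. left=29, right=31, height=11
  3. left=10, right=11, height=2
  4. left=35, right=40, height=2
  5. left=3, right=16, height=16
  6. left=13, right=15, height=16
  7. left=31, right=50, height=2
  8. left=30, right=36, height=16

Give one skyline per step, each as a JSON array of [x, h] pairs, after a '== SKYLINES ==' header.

== SKYLINES ==
[[4,6],[16,0]]
[[4,6],[16,0],[29,11],[31,0]]
[[4,6],[16,0],[29,11],[31,0]]
[[4,6],[16,0],[29,11],[31,0],[35,2],[40,0]]
[[3,16],[16,0],[29,11],[31,0],[35,2],[40,0]]
[[3,16],[16,0],[29,11],[31,0],[35,2],[40,0]]
[[3,16],[16,0],[29,11],[31,2],[50,0]]
[[3,16],[16,0],[29,11],[30,16],[36,2],[50,0]]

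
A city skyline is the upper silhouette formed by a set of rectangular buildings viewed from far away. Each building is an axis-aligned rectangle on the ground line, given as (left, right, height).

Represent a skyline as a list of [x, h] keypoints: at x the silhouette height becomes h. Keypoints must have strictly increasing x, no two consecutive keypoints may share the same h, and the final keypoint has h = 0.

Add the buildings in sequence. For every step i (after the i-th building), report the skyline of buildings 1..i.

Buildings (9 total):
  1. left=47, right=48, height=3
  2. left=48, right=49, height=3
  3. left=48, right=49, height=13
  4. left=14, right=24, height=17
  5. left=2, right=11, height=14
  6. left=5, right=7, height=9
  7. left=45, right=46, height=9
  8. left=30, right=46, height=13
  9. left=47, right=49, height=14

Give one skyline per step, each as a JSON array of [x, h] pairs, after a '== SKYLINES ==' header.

== SKYLINES ==
[[47,3],[48,0]]
[[47,3],[49,0]]
[[47,3],[48,13],[49,0]]
[[14,17],[24,0],[47,3],[48,13],[49,0]]
[[2,14],[11,0],[14,17],[24,0],[47,3],[48,13],[49,0]]
[[2,14],[11,0],[14,17],[24,0],[47,3],[48,13],[49,0]]
[[2,14],[11,0],[14,17],[24,0],[45,9],[46,0],[47,3],[48,13],[49,0]]
[[2,14],[11,0],[14,17],[24,0],[30,13],[46,0],[47,3],[48,13],[49,0]]
[[2,14],[11,0],[14,17],[24,0],[30,13],[46,0],[47,14],[49,0]]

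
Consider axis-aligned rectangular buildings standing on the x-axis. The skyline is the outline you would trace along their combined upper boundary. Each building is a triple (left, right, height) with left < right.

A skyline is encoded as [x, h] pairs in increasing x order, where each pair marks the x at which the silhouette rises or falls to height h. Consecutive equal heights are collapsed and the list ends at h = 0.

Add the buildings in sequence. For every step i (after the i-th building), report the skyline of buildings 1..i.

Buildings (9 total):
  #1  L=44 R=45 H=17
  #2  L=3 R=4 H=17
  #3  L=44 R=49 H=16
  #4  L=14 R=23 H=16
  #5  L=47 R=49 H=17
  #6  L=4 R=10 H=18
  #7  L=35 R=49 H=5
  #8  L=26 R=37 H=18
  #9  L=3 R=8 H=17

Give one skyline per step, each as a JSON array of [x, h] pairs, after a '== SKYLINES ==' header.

== SKYLINES ==
[[44,17],[45,0]]
[[3,17],[4,0],[44,17],[45,0]]
[[3,17],[4,0],[44,17],[45,16],[49,0]]
[[3,17],[4,0],[14,16],[23,0],[44,17],[45,16],[49,0]]
[[3,17],[4,0],[14,16],[23,0],[44,17],[45,16],[47,17],[49,0]]
[[3,17],[4,18],[10,0],[14,16],[23,0],[44,17],[45,16],[47,17],[49,0]]
[[3,17],[4,18],[10,0],[14,16],[23,0],[35,5],[44,17],[45,16],[47,17],[49,0]]
[[3,17],[4,18],[10,0],[14,16],[23,0],[26,18],[37,5],[44,17],[45,16],[47,17],[49,0]]
[[3,17],[4,18],[10,0],[14,16],[23,0],[26,18],[37,5],[44,17],[45,16],[47,17],[49,0]]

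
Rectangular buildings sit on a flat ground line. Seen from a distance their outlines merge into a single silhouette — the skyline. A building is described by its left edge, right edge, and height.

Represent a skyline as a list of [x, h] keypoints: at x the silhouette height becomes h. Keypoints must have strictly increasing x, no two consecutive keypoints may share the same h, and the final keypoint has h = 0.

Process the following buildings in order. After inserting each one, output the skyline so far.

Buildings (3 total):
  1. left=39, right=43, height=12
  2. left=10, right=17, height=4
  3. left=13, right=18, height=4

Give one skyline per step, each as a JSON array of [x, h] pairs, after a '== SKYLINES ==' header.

== SKYLINES ==
[[39,12],[43,0]]
[[10,4],[17,0],[39,12],[43,0]]
[[10,4],[18,0],[39,12],[43,0]]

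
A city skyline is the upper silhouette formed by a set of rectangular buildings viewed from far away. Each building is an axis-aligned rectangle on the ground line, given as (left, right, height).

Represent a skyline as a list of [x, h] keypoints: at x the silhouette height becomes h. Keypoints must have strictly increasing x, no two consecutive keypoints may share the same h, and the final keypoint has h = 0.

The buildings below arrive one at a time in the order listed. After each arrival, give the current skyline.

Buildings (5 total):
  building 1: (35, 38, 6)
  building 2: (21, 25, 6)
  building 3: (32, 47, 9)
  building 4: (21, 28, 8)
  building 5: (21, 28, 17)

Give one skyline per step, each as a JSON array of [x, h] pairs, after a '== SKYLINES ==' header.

== SKYLINES ==
[[35,6],[38,0]]
[[21,6],[25,0],[35,6],[38,0]]
[[21,6],[25,0],[32,9],[47,0]]
[[21,8],[28,0],[32,9],[47,0]]
[[21,17],[28,0],[32,9],[47,0]]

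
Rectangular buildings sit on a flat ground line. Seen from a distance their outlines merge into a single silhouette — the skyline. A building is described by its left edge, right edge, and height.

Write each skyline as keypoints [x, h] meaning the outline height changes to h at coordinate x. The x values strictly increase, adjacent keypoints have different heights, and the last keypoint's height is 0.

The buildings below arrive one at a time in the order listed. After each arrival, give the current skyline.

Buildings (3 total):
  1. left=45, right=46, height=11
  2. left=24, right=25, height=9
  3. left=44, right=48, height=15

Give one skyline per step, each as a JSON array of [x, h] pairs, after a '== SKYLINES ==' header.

== SKYLINES ==
[[45,11],[46,0]]
[[24,9],[25,0],[45,11],[46,0]]
[[24,9],[25,0],[44,15],[48,0]]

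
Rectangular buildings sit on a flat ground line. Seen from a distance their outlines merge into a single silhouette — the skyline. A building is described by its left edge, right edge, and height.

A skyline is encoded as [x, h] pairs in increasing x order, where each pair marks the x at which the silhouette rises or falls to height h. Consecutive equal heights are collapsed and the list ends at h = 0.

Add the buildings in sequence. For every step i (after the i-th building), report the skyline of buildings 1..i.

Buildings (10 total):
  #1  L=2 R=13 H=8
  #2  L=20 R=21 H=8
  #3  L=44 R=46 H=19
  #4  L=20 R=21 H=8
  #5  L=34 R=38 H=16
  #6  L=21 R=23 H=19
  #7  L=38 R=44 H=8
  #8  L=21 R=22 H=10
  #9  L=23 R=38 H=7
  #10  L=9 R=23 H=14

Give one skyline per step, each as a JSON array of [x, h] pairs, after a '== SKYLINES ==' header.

== SKYLINES ==
[[2,8],[13,0]]
[[2,8],[13,0],[20,8],[21,0]]
[[2,8],[13,0],[20,8],[21,0],[44,19],[46,0]]
[[2,8],[13,0],[20,8],[21,0],[44,19],[46,0]]
[[2,8],[13,0],[20,8],[21,0],[34,16],[38,0],[44,19],[46,0]]
[[2,8],[13,0],[20,8],[21,19],[23,0],[34,16],[38,0],[44,19],[46,0]]
[[2,8],[13,0],[20,8],[21,19],[23,0],[34,16],[38,8],[44,19],[46,0]]
[[2,8],[13,0],[20,8],[21,19],[23,0],[34,16],[38,8],[44,19],[46,0]]
[[2,8],[13,0],[20,8],[21,19],[23,7],[34,16],[38,8],[44,19],[46,0]]
[[2,8],[9,14],[21,19],[23,7],[34,16],[38,8],[44,19],[46,0]]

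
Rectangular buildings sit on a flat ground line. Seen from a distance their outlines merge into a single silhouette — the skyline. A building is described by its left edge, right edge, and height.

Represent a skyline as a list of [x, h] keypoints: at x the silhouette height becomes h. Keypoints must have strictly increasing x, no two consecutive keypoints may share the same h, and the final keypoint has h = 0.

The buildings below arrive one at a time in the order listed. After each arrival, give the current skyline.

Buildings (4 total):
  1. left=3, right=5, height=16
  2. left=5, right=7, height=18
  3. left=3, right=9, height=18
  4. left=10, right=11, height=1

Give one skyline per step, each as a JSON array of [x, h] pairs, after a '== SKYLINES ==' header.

== SKYLINES ==
[[3,16],[5,0]]
[[3,16],[5,18],[7,0]]
[[3,18],[9,0]]
[[3,18],[9,0],[10,1],[11,0]]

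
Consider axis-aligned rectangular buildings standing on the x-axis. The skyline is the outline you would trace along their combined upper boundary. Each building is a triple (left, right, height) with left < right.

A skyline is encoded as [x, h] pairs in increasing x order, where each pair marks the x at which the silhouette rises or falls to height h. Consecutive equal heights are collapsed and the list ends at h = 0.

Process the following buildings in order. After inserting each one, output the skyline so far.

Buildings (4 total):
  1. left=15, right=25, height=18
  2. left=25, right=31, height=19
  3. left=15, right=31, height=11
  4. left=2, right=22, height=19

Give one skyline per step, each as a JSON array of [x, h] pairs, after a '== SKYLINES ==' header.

== SKYLINES ==
[[15,18],[25,0]]
[[15,18],[25,19],[31,0]]
[[15,18],[25,19],[31,0]]
[[2,19],[22,18],[25,19],[31,0]]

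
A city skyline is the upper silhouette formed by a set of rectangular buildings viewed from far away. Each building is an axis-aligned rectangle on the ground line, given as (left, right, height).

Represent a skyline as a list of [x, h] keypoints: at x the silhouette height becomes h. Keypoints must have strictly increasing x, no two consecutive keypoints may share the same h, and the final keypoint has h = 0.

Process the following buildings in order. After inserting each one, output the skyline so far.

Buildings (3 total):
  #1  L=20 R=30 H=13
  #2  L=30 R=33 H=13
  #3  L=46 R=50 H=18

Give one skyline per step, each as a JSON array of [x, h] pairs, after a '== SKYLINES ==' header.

== SKYLINES ==
[[20,13],[30,0]]
[[20,13],[33,0]]
[[20,13],[33,0],[46,18],[50,0]]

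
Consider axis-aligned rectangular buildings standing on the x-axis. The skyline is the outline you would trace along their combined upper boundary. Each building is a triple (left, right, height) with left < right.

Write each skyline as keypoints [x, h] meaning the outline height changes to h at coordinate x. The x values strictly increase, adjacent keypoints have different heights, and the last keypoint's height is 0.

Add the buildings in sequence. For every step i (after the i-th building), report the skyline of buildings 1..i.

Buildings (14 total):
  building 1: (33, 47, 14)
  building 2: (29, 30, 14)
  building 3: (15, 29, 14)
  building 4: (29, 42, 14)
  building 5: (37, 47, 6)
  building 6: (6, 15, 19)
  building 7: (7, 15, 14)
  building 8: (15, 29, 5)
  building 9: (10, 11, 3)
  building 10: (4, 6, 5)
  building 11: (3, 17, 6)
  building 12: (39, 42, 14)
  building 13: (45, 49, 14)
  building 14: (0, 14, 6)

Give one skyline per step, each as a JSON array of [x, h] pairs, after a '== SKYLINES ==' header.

== SKYLINES ==
[[33,14],[47,0]]
[[29,14],[30,0],[33,14],[47,0]]
[[15,14],[30,0],[33,14],[47,0]]
[[15,14],[47,0]]
[[15,14],[47,0]]
[[6,19],[15,14],[47,0]]
[[6,19],[15,14],[47,0]]
[[6,19],[15,14],[47,0]]
[[6,19],[15,14],[47,0]]
[[4,5],[6,19],[15,14],[47,0]]
[[3,6],[6,19],[15,14],[47,0]]
[[3,6],[6,19],[15,14],[47,0]]
[[3,6],[6,19],[15,14],[49,0]]
[[0,6],[6,19],[15,14],[49,0]]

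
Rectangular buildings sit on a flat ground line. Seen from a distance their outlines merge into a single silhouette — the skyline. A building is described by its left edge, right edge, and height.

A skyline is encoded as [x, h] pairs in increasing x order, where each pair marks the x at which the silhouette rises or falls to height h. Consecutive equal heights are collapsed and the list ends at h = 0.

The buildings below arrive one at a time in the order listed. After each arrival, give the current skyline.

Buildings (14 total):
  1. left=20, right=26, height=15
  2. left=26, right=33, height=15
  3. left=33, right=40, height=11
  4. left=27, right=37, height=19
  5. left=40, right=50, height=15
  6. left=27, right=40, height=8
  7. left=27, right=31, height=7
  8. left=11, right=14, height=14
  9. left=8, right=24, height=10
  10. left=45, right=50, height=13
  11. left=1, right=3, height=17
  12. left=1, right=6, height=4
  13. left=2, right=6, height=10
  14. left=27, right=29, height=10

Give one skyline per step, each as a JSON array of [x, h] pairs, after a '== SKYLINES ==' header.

== SKYLINES ==
[[20,15],[26,0]]
[[20,15],[33,0]]
[[20,15],[33,11],[40,0]]
[[20,15],[27,19],[37,11],[40,0]]
[[20,15],[27,19],[37,11],[40,15],[50,0]]
[[20,15],[27,19],[37,11],[40,15],[50,0]]
[[20,15],[27,19],[37,11],[40,15],[50,0]]
[[11,14],[14,0],[20,15],[27,19],[37,11],[40,15],[50,0]]
[[8,10],[11,14],[14,10],[20,15],[27,19],[37,11],[40,15],[50,0]]
[[8,10],[11,14],[14,10],[20,15],[27,19],[37,11],[40,15],[50,0]]
[[1,17],[3,0],[8,10],[11,14],[14,10],[20,15],[27,19],[37,11],[40,15],[50,0]]
[[1,17],[3,4],[6,0],[8,10],[11,14],[14,10],[20,15],[27,19],[37,11],[40,15],[50,0]]
[[1,17],[3,10],[6,0],[8,10],[11,14],[14,10],[20,15],[27,19],[37,11],[40,15],[50,0]]
[[1,17],[3,10],[6,0],[8,10],[11,14],[14,10],[20,15],[27,19],[37,11],[40,15],[50,0]]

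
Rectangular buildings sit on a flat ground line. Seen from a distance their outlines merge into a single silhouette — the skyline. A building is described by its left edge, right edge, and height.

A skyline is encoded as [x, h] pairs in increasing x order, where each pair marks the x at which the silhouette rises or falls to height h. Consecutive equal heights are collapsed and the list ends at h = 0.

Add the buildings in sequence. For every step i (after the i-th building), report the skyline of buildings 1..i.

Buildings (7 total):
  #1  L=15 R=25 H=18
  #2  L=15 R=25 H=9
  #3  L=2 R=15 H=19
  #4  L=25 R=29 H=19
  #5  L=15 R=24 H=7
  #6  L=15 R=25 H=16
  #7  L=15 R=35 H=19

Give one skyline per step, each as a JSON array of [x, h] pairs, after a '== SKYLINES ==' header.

== SKYLINES ==
[[15,18],[25,0]]
[[15,18],[25,0]]
[[2,19],[15,18],[25,0]]
[[2,19],[15,18],[25,19],[29,0]]
[[2,19],[15,18],[25,19],[29,0]]
[[2,19],[15,18],[25,19],[29,0]]
[[2,19],[35,0]]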